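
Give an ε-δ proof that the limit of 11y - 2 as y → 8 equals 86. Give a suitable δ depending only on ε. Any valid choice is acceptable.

Let ε > 0. We need δ > 0 so that 0 < |y − 8| < δ implies |(11y - 2) − 86| < ε.
|(11y - 2) − 86| = |11y - 88| = 11|y − 8|.
So 11|y − 8| < ε exactly when |y − 8| < ε/11.
Take δ = ε/11. If 0 < |y − 8| < δ then |(11y - 2) − 86| = 11|y − 8| < 11·(ε/11) = ε.

δ = ε/11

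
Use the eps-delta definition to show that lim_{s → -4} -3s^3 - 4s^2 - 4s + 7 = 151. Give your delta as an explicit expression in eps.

Let eps > 0. We want delta > 0 such that 0 < |s + 4| < delta implies |(-3s^3 - 4s^2 - 4s + 7) − 151| < eps.
(-3s^3 - 4s^2 - 4s + 7) − 151 = -3s^3 - 4s^2 - 4s - 144 = (s + 4)(-3s^2 + 8s - 36).
So |(-3s^3 - 4s^2 - 4s + 7) − 151| = |s + 4|·|-3s^2 + 8s - 36|.
Require delta ≤ 2. Then |s + 4| < 2 gives |s| < 6, and by the triangle inequality |-3s^2 + 8s - 36| ≤ 3·6^2 + 8·6 + 36 = 192.
Hence |(-3s^3 - 4s^2 - 4s + 7) − 151| ≤ 192|s + 4| < eps provided |s + 4| < eps/192.
Choosing delta = min(2, eps/192) ensures both conditions, hence |(-3s^3 - 4s^2 - 4s + 7) − 151| < eps.

delta = min(2, eps/192)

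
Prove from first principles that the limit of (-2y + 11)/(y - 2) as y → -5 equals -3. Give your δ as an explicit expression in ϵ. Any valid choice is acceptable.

Let ϵ > 0 be given. We want δ > 0 with 0 < |y + 5| < δ ⇒ |(-2y + 11)/(y - 2) + 3| < ϵ.
Combining over a common denominator, (-2y + 11)/(y - 2) + 3 = [(-2y + 11)·(-7) − 21·(y - 2)] / [(-7)·(y - 2)] = -7(y + 5) / ((-7)(y - 2)).
So |(-2y + 11)/(y - 2) + 3| = 7|y + 5| / (7·|y − 2|).
Restrict δ ≤ 7/2. Then |y + 5| < 7/2 gives |y − 2| = |(y + 5) + (-7)| ≥ 7 − 7/2 = 7/2.
Hence |(-2y + 11)/(y - 2) + 3| < 7|y + 5|/(7·(7/2)) = (2/7)|y + 5|, which is < ϵ once |y + 5| < (7/2)ϵ.
Take δ = min(7/2, (7/2)ϵ). Then 0 < |y + 5| < δ forces both bounds, so |(-2y + 11)/(y - 2) + 3| < ϵ.

δ = min(7/2, (7/2)ϵ)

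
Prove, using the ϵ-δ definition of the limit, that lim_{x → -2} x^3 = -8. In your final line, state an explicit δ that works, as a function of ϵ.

Fix ϵ > 0. We seek δ > 0 with 0 < |x + 2| < δ ⇒ |x^3 + 8| < ϵ.
Factor: x^3 + 8 = (x + 2)(x^2 - 2x + 4), so |x^3 + 8| = |x + 2|·|x^2 - 2x + 4|.
Restrict δ ≤ 2. Then |x + 2| < 2 gives |x| < 4, so by the triangle inequality |x^2 - 2x + 4| ≤ 4^2 + 2·4 + 4 = 28.
Hence |x^3 + 8| ≤ 28|x + 2|, which is < ϵ once |x + 2| < ϵ/28.
Take δ = min(2, ϵ/28). If 0 < |x + 2| < δ then both bounds hold and |x^3 + 8| ≤ 28|x + 2| < 28·(ϵ/28) = ϵ.

δ = min(2, ϵ/28)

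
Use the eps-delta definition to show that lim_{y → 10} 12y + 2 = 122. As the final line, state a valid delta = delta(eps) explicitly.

Let eps > 0. We need delta > 0 so that 0 < |y − 10| < delta implies |(12y + 2) − 122| < eps.
|(12y + 2) − 122| = |12y - 120| = 12|y − 10|.
Thus it suffices that |y − 10| < eps/12.
Take delta = eps/12. If 0 < |y − 10| < delta then |(12y + 2) − 122| = 12|y − 10| < 12·(eps/12) = eps.

delta = eps/12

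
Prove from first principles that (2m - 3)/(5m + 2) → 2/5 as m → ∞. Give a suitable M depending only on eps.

M = (19/25)/eps

Let eps > 0. For m ≥ 1, |(2m - 3)/(5m + 2) − (2/5)| = |-19|/(5(5m + 2)) = 19/(5(5m + 2)).
Since 5m + 2 ≥ 5m for m ≥ 1, this is ≤ 19/(5·5m) = (19/25)/m.
So |(2m - 3)/(5m + 2) − (2/5)| < eps whenever m > (19/25)/eps.
Take M = (19/25)/eps. If m > M then |(2m - 3)/(5m + 2) − (2/5)| ≤ (19/25)/m < eps.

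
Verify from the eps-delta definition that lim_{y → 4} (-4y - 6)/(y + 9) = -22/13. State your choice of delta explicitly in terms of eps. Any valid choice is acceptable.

delta = min(13/2, (169/60)eps)

Let eps > 0. We want delta > 0 with 0 < |y − 4| < delta ⇒ |(-4y - 6)/(y + 9) + 22/13| < eps.
Combining over a common denominator, (-4y - 6)/(y + 9) + 22/13 = [(-4y - 6)·13 − (-22)·(y + 9)] / [13·(y + 9)] = -30(y − 4) / (13(y + 9)).
So |(-4y - 6)/(y + 9) + 22/13| = 30|y − 4| / (13·|y + 9|).
Restrict delta ≤ 13/2. Then |y − 4| < 13/2 gives |y + 9| = |(y − 4) + 13| ≥ 13 − 13/2 = 13/2.
Hence |(-4y - 6)/(y + 9) + 22/13| < 30|y − 4|/(13·(13/2)) = (60/169)|y − 4|, which is < eps once |y − 4| < (169/60)eps.
Take delta = min(13/2, (169/60)eps). Then 0 < |y − 4| < delta forces both bounds, so |(-4y - 6)/(y + 9) + 22/13| < eps.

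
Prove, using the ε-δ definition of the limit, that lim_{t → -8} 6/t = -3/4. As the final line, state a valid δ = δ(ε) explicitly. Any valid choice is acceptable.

δ = min(4, (16/3)ε)

Suppose ε > 0. We seek δ > 0 such that 0 < |t + 8| < δ implies |6/t + 3/4| < ε.
|6/t + 3/4| = 6·|-8 − t|/(8·|t|) = 6|t + 8|/(8|t|).
Require δ ≤ 4 so that |t| > 8 − 4 = 4, hence 8|t| > 32.
Then |6/t + 3/4| < 6|t + 8|/32, which is < ε when |t + 8| < (16/3)ε.
Take δ = min(4, (16/3)ε). Then 0 < |t + 8| < δ gives both |t + 8| < 4 and |t + 8| < (16/3)ε, so |6/t + 3/4| < ε.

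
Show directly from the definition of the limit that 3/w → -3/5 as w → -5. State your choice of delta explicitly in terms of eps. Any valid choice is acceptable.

delta = min(5/2, (25/6)eps)

Let eps > 0 be given. We seek delta > 0 such that 0 < |w + 5| < delta implies |3/w + 3/5| < eps.
|3/w + 3/5| = 3·|-5 − w|/(5·|w|) = 3|w + 5|/(5|w|).
Restrict delta ≤ 5/2. Then |w + 5| < 5/2 gives |w| > 5/2, so 5|w| > 25/2.
Then |3/w + 3/5| < 3|w + 5|/(25/2), which is < eps when |w + 5| < (25/6)eps.
Take delta = min(5/2, (25/6)eps). Then 0 < |w + 5| < delta gives both |w + 5| < 5/2 and |w + 5| < (25/6)eps, so |3/w + 3/5| < eps.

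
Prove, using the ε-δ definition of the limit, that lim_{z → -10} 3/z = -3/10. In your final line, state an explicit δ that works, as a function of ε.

Let ε > 0. We seek δ > 0 such that 0 < |z + 10| < δ implies |3/z + 3/10| < ε.
|3/z + 3/10| = 3·|-10 − z|/(10·|z|) = 3|z + 10|/(10|z|).
Require δ ≤ 5 so that |z| > 10 − 5 = 5, hence 10|z| > 50.
Then |3/z + 3/10| < 3|z + 10|/50, which is < ε when |z + 10| < (50/3)ε.
Take δ = min(5, (50/3)ε). Then 0 < |z + 10| < δ gives both |z + 10| < 5 and |z + 10| < (50/3)ε, so |3/z + 3/10| < ε.

δ = min(5, (50/3)ε)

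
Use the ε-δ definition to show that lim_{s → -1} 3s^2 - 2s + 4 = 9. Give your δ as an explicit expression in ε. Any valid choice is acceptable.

Let ε > 0. We want δ > 0 such that 0 < |s + 1| < δ implies |(3s^2 - 2s + 4) − 9| < ε.
(3s^2 - 2s + 4) − 9 = 3s^2 - 2s - 5 = (s + 1)(3s - 5).
So |(3s^2 - 2s + 4) − 9| = |s + 1|·|3s - 5|.
Assume first that |s + 1| < 2, so |s| < 3. Then |3s - 5| ≤ 3·3 + 5 = 14.
Hence |(3s^2 - 2s + 4) − 9| ≤ 14|s + 1| < ε provided |s + 1| < ε/14.
Choosing δ = min(2, ε/14) ensures both conditions, hence |(3s^2 - 2s + 4) − 9| < ε.

δ = min(2, ε/14)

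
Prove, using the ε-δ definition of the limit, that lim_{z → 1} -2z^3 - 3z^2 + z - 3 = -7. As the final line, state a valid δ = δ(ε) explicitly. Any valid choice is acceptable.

δ = min(2, ε/37)

Let ε > 0. We want δ > 0 such that 0 < |z − 1| < δ implies |(-2z^3 - 3z^2 + z - 3) + 7| < ε.
(-2z^3 - 3z^2 + z - 3) + 7 = -2z^3 - 3z^2 + z + 4 = (z − 1)(-2z^2 - 5z - 4).
So |(-2z^3 - 3z^2 + z - 3) + 7| = |z − 1|·|-2z^2 - 5z - 4|.
Assume first that |z − 1| < 2, so |z| < 3. Then |-2z^2 - 5z - 4| ≤ 2·3^2 + 5·3 + 4 = 37.
Hence |(-2z^3 - 3z^2 + z - 3) + 7| ≤ 37|z − 1| < ε provided |z − 1| < ε/37.
Take δ = min(2, ε/37). Then 0 < |z − 1| < δ gives both |z − 1| < 2 and |z − 1| < ε/37, so |(-2z^3 - 3z^2 + z - 3) + 7| < ε.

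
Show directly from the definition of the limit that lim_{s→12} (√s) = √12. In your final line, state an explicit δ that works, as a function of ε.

Suppose ε > 0. We want δ > 0 such that 0 < |s − 12| < δ implies |√s − √12| < ε.
Rationalise: √s − √12 = (s − 12)/(√s + √12), so |√s − √12| = |s − 12|/(√s + √12).
Restrict δ ≤ 12 so that |s − 12| < 12 forces s > 0, and then √s + √12 > √12.
Hence |√s − √12| < |s − 12|/√12, which is < ε once |s − 12| < √12·ε.
Take δ = min(12, √12·ε). If 0 < |s − 12| < δ then s > 0 and |√s − √12| < |s − 12|/√12 < ε.

δ = min(12, √12·ε)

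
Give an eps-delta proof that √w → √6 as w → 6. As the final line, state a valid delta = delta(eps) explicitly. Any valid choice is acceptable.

Fix eps > 0. We want delta > 0 such that 0 < |w − 6| < delta implies |√w − √6| < eps.
Rationalise: √w − √6 = (w − 6)/(√w + √6), so |√w − √6| = |w − 6|/(√w + √6).
Restrict delta ≤ 6 so that |w − 6| < 6 forces w > 0, and then √w + √6 > √6.
Hence |√w − √6| < |w − 6|/√6, which is < eps once |w − 6| < √6·eps.
Take delta = min(6, √6·eps). If 0 < |w − 6| < delta then w > 0 and |√w − √6| < |w − 6|/√6 < eps.

delta = min(6, √6·eps)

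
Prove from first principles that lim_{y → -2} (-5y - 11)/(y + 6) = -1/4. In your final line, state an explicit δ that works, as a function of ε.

Fix ε > 0. We want δ > 0 with 0 < |y + 2| < δ ⇒ |(-5y - 11)/(y + 6) + 1/4| < ε.
Combining over a common denominator, (-5y - 11)/(y + 6) + 1/4 = [(-5y - 11)·4 − (-1)·(y + 6)] / [4·(y + 6)] = -19(y + 2) / (4(y + 6)).
So |(-5y - 11)/(y + 6) + 1/4| = 19|y + 2| / (4·|y + 6|).
Restrict δ ≤ 2. Then |y + 2| < 2 gives |y + 6| = |(y + 2) + 4| ≥ 4 − 2 = 2.
Hence |(-5y - 11)/(y + 6) + 1/4| < 19|y + 2|/(4·2) = (19/8)|y + 2|, which is < ε once |y + 2| < (8/19)ε.
Take δ = min(2, (8/19)ε). Then 0 < |y + 2| < δ forces both bounds, so |(-5y - 11)/(y + 6) + 1/4| < ε.

δ = min(2, (8/19)ε)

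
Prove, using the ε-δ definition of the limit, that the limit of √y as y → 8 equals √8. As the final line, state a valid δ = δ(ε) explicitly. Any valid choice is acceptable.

Fix ε > 0. We want δ > 0 such that 0 < |y − 8| < δ implies |√y − √8| < ε.
Rationalise: √y − √8 = (y − 8)/(√y + √8), so |√y − √8| = |y − 8|/(√y + √8).
Restrict δ ≤ 8 so that |y − 8| < 8 forces y > 0, and then √y + √8 > √8.
Hence |√y − √8| < |y − 8|/√8, which is < ε once |y − 8| < √8·ε.
Take δ = min(8, √8·ε). If 0 < |y − 8| < δ then y > 0 and |√y − √8| < |y − 8|/√8 < ε.

δ = min(8, √8·ε)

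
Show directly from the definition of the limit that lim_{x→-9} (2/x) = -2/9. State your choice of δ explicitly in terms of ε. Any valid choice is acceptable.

Let ε > 0 be given. We seek δ > 0 such that 0 < |x + 9| < δ implies |2/x + 2/9| < ε.
|2/x + 2/9| = 2·|-9 − x|/(9·|x|) = 2|x + 9|/(9|x|).
Restrict δ ≤ 9/2. Then |x + 9| < 9/2 gives |x| > 9/2, so 9|x| > 81/2.
Then |2/x + 2/9| < 2|x + 9|/(81/2), which is < ε when |x + 9| < (81/4)ε.
Take δ = min(9/2, (81/4)ε). Then 0 < |x + 9| < δ gives both |x + 9| < 9/2 and |x + 9| < (81/4)ε, so |2/x + 2/9| < ε.

δ = min(9/2, (81/4)ε)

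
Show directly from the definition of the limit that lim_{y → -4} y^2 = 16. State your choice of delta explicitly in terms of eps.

delta = min(1, eps/9)

Suppose eps > 0. We seek delta > 0 with 0 < |y + 4| < delta ⇒ |y^2 − 16| < eps.
Factor: y^2 − 16 = (y + 4)(y - 4), so |y^2 − 16| = |y + 4|·|y - 4|.
Impose delta ≤ 1 so that |y| < 5; then |y - 4| ≤ 9.
Hence |y^2 − 16| ≤ 9|y + 4|, which is < eps once |y + 4| < eps/9.
Take delta = min(1, eps/9). If 0 < |y + 4| < delta then both bounds hold and |y^2 − 16| ≤ 9|y + 4| < 9·(eps/9) = eps.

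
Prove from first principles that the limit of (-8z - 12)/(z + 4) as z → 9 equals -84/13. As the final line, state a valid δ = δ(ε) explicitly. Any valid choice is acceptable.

Suppose ε > 0. We want δ > 0 with 0 < |z − 9| < δ ⇒ |(-8z - 12)/(z + 4) + 84/13| < ε.
Combining over a common denominator, (-8z - 12)/(z + 4) + 84/13 = [(-8z - 12)·13 − (-84)·(z + 4)] / [13·(z + 4)] = -20(z − 9) / (13(z + 4)).
So |(-8z - 12)/(z + 4) + 84/13| = 20|z − 9| / (13·|z + 4|).
Require δ ≤ 13/2, so |z + 4| ≥ |13| − |z − 9| > 13 − 13/2 = 13/2.
Hence |(-8z - 12)/(z + 4) + 84/13| < 20|z − 9|/(13·(13/2)) = (40/169)|z − 9|, which is < ε once |z − 9| < (169/40)ε.
Take δ = min(13/2, (169/40)ε). Then 0 < |z − 9| < δ forces both bounds, so |(-8z - 12)/(z + 4) + 84/13| < ε.

δ = min(13/2, (169/40)ε)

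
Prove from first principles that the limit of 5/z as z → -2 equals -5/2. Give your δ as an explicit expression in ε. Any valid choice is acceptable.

Let ε > 0 be given. We seek δ > 0 such that 0 < |z + 2| < δ implies |5/z + 5/2| < ε.
|5/z + 5/2| = 5·|-2 − z|/(2·|z|) = 5|z + 2|/(2|z|).
Require δ ≤ 1 so that |z| > 2 − 1 = 1, hence 2|z| > 2.
Then |5/z + 5/2| < 5|z + 2|/2, which is < ε when |z + 2| < (2/5)ε.
Take δ = min(1, (2/5)ε). Then 0 < |z + 2| < δ gives both |z + 2| < 1 and |z + 2| < (2/5)ε, so |5/z + 5/2| < ε.

δ = min(1, (2/5)ε)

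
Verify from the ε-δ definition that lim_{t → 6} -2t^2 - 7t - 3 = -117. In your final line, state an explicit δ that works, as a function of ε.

Let ε > 0 be given. We want δ > 0 such that 0 < |t − 6| < δ implies |(-2t^2 - 7t - 3) + 117| < ε.
(-2t^2 - 7t - 3) + 117 = -2t^2 - 7t + 114 = (t − 6)(-2t - 19).
So |(-2t^2 - 7t - 3) + 117| = |t − 6|·|-2t - 19|.
Assume first that |t − 6| < 1, so |t| < 7. Then |-2t - 19| ≤ 2·7 + 19 = 33.
Hence |(-2t^2 - 7t - 3) + 117| ≤ 33|t − 6| < ε provided |t − 6| < ε/33.
Choosing δ = min(1, ε/33) ensures both conditions, hence |(-2t^2 - 7t - 3) + 117| < ε.

δ = min(1, ε/33)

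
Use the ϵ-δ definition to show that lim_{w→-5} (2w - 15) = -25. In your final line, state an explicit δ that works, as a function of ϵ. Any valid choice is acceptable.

Fix ϵ > 0. We need δ > 0 so that 0 < |w + 5| < δ implies |(2w - 15) + 25| < ϵ.
|(2w - 15) + 25| = |2w + 10| = 2|w + 5|.
So 2|w + 5| < ϵ exactly when |w + 5| < ϵ/2.
Take δ = ϵ/2. If 0 < |w + 5| < δ then |(2w - 15) + 25| = 2|w + 5| < 2·(ϵ/2) = ϵ.

δ = ϵ/2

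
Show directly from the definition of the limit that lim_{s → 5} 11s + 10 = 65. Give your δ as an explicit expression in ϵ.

δ = ϵ/11

Suppose ϵ > 0. We need δ > 0 so that 0 < |s − 5| < δ implies |(11s + 10) − 65| < ϵ.
|(11s + 10) − 65| = |11s - 55| = 11|s − 5|.
Thus it suffices that |s − 5| < ϵ/11.
Take δ = ϵ/11. If 0 < |s − 5| < δ then |(11s + 10) − 65| = 11|s − 5| < 11·(ϵ/11) = ϵ.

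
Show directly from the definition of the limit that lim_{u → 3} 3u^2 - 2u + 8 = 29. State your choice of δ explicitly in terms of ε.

δ = min(1, ε/19)

Let ε > 0 be given. We want δ > 0 such that 0 < |u − 3| < δ implies |(3u^2 - 2u + 8) − 29| < ε.
(3u^2 - 2u + 8) − 29 = 3u^2 - 2u - 21 = (u − 3)(3u + 7).
So |(3u^2 - 2u + 8) − 29| = |u − 3|·|3u + 7|.
Assume first that |u − 3| < 1, so |u| < 4. Then |3u + 7| ≤ 3·4 + 7 = 19.
Hence |(3u^2 - 2u + 8) − 29| ≤ 19|u − 3| < ε provided |u − 3| < ε/19.
Choosing δ = min(1, ε/19) ensures both conditions, hence |(3u^2 - 2u + 8) − 29| < ε.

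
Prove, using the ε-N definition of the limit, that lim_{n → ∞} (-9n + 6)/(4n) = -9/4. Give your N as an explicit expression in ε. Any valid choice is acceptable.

N = (3/2)/ε

Let ε > 0. For n ≥ 1, |(-9n + 6)/(4n) + 9/4| = |24|/(4(4n)) = 24/(4(4n)).
Since 4n ≥ 4n for n ≥ 1, this is ≤ 24/(4·4n) = (3/2)/n.
So |(-9n + 6)/(4n) + 9/4| < ε whenever n > (3/2)/ε.
Take N = (3/2)/ε. If n > N then |(-9n + 6)/(4n) + 9/4| ≤ (3/2)/n < ε.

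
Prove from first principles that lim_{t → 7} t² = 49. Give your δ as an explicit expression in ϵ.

δ = min(2, ϵ/16)

Let ϵ > 0. We seek δ > 0 with 0 < |t − 7| < δ ⇒ |t² − 49| < ϵ.
Factor: t² − 49 = (t − 7)(t + 7), so |t² − 49| = |t − 7|·|t + 7|.
Restrict δ ≤ 2. Then |t − 7| < 2 gives |t| < 9, so by the triangle inequality |t + 7| ≤ 9 + 7 = 16.
Hence |t² − 49| ≤ 16|t − 7|, which is < ϵ once |t − 7| < ϵ/16.
Take δ = min(2, ϵ/16). If 0 < |t − 7| < δ then both bounds hold and |t² − 49| ≤ 16|t − 7| < 16·(ϵ/16) = ϵ.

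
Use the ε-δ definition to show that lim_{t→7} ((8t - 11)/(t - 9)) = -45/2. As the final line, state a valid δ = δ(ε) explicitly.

δ = min(1, (2/61)ε)

Let ε > 0. We want δ > 0 with 0 < |t − 7| < δ ⇒ |(8t - 11)/(t - 9) + 45/2| < ε.
Combining over a common denominator, (8t - 11)/(t - 9) + 45/2 = [(8t - 11)·(-2) − 45·(t - 9)] / [(-2)·(t - 9)] = -61(t − 7) / ((-2)(t - 9)).
So |(8t - 11)/(t - 9) + 45/2| = 61|t − 7| / (2·|t − 9|).
Require δ ≤ 1, so |t − 9| ≥ |-2| − |t − 7| > 2 − 1 = 1.
Hence |(8t - 11)/(t - 9) + 45/2| < 61|t − 7|/(2·1) = (61/2)|t − 7|, which is < ε once |t − 7| < (2/61)ε.
Take δ = min(1, (2/61)ε). Then 0 < |t − 7| < δ forces both bounds, so |(8t - 11)/(t - 9) + 45/2| < ε.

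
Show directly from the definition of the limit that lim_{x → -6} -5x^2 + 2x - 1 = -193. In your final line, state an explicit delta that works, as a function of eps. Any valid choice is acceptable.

Suppose eps > 0. We want delta > 0 such that 0 < |x + 6| < delta implies |(-5x^2 + 2x - 1) + 193| < eps.
(-5x^2 + 2x - 1) + 193 = -5x^2 + 2x + 192 = (x + 6)(-5x + 32).
So |(-5x^2 + 2x - 1) + 193| = |x + 6|·|-5x + 32|.
Assume first that |x + 6| < 1, so |x| < 7. Then |-5x + 32| ≤ 5·7 + 32 = 67.
Hence |(-5x^2 + 2x - 1) + 193| ≤ 67|x + 6| < eps provided |x + 6| < eps/67.
Take delta = min(1, eps/67). Then 0 < |x + 6| < delta gives both |x + 6| < 1 and |x + 6| < eps/67, so |(-5x^2 + 2x - 1) + 193| < eps.

delta = min(1, eps/67)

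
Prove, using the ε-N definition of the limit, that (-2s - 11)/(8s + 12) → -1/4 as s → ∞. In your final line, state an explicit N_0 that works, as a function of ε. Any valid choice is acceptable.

N_0 = 1/ε

Let ε > 0 be given. We seek N_0 > 0 such that s > N_0 implies |(-2s - 11)/(8s + 12) + 1/4| < ε.
(-2s - 11)/(8s + 12) + 1/4 = (8(-2s - 11) − (-2)(8s + 12)) / (8(8s + 12)) = -64/(8(8s + 12)).
For s > 0 we have 8s + 12 > 8s, so |(-2s - 11)/(8s + 12) + 1/4| = 64/(8(8s + 12)) < 64/(8·8s) = 1/s.
Thus |(-2s - 11)/(8s + 12) + 1/4| < ε whenever s > 1/ε.
Take N_0 = 1/ε. If s > N_0 then |(-2s - 11)/(8s + 12) + 1/4| < 1/s < ε.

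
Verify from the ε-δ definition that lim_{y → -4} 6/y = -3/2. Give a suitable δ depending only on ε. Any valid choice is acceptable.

Let ε > 0. We seek δ > 0 such that 0 < |y + 4| < δ implies |6/y + 3/2| < ε.
|6/y + 3/2| = 6·|-4 − y|/(4·|y|) = 6|y + 4|/(4|y|).
Require δ ≤ 2 so that |y| > 4 − 2 = 2, hence 4|y| > 8.
Then |6/y + 3/2| < 6|y + 4|/8, which is < ε when |y + 4| < (4/3)ε.
Take δ = min(2, (4/3)ε). Then 0 < |y + 4| < δ gives both |y + 4| < 2 and |y + 4| < (4/3)ε, so |6/y + 3/2| < ε.

δ = min(2, (4/3)ε)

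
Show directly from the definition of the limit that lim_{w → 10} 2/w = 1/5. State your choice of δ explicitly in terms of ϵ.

δ = min(5, 25ϵ)

Suppose ϵ > 0. We seek δ > 0 such that 0 < |w − 10| < δ implies |2/w − (1/5)| < ϵ.
|2/w − (1/5)| = 2·|10 − w|/(10·|w|) = 2|w − 10|/(10|w|).
Restrict δ ≤ 5. Then |w − 10| < 5 gives |w| > 5, so 10|w| > 50.
Then |2/w − (1/5)| < 2|w − 10|/50, which is < ϵ when |w − 10| < 25ϵ.
Take δ = min(5, 25ϵ). Then 0 < |w − 10| < δ gives both |w − 10| < 5 and |w − 10| < 25ϵ, so |2/w − (1/5)| < ϵ.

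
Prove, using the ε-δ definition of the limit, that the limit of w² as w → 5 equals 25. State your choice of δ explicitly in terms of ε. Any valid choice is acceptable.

Fix ε > 0. We seek δ > 0 with 0 < |w − 5| < δ ⇒ |w² − 25| < ε.
Factor: w² − 25 = (w − 5)(w + 5), so |w² − 25| = |w − 5|·|w + 5|.
Restrict δ ≤ 1. Then |w − 5| < 1 gives |w| < 6, so by the triangle inequality |w + 5| ≤ 6 + 5 = 11.
Hence |w² − 25| ≤ 11|w − 5|, which is < ε once |w − 5| < ε/11.
Take δ = min(1, ε/11). If 0 < |w − 5| < δ then both bounds hold and |w² − 25| ≤ 11|w − 5| < 11·(ε/11) = ε.

δ = min(1, ε/11)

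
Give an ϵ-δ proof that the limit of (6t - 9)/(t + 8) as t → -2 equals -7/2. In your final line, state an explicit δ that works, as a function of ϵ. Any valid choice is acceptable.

Suppose ϵ > 0. We want δ > 0 with 0 < |t + 2| < δ ⇒ |(6t - 9)/(t + 8) + 7/2| < ϵ.
Combining over a common denominator, (6t - 9)/(t + 8) + 7/2 = [(6t - 9)·6 − (-21)·(t + 8)] / [6·(t + 8)] = 57(t + 2) / (6(t + 8)).
So |(6t - 9)/(t + 8) + 7/2| = 57|t + 2| / (6·|t + 8|).
Require δ ≤ 3, so |t + 8| ≥ |6| − |t + 2| > 6 − 3 = 3.
Hence |(6t - 9)/(t + 8) + 7/2| < 57|t + 2|/(6·3) = (19/6)|t + 2|, which is < ϵ once |t + 2| < (6/19)ϵ.
Take δ = min(3, (6/19)ϵ). Then 0 < |t + 2| < δ forces both bounds, so |(6t - 9)/(t + 8) + 7/2| < ϵ.

δ = min(3, (6/19)ϵ)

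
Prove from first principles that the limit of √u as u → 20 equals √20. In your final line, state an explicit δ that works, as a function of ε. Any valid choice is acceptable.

δ = min(20, √20·ε)

Suppose ε > 0. We want δ > 0 such that 0 < |u − 20| < δ implies |√u − √20| < ε.
Multiplying by the conjugate, |√u − √20| = |u − 20|/(√u + √20).
Restrict δ ≤ 20 so that |u − 20| < 20 forces u > 0, and then √u + √20 > √20.
Hence |√u − √20| < |u − 20|/√20, which is < ε once |u − 20| < √20·ε.
Take δ = min(20, √20·ε). If 0 < |u − 20| < δ then u > 0 and |√u − √20| < |u − 20|/√20 < ε.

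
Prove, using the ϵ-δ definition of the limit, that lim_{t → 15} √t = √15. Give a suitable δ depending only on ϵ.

Fix ϵ > 0. We want δ > 0 such that 0 < |t − 15| < δ implies |√t − √15| < ϵ.
Multiplying by the conjugate, |√t − √15| = |t − 15|/(√t + √15).
Restrict δ ≤ 15 so that |t − 15| < 15 forces t > 0, and then √t + √15 > √15.
Hence |√t − √15| < |t − 15|/√15, which is < ϵ once |t − 15| < √15·ϵ.
Take δ = min(15, √15·ϵ). If 0 < |t − 15| < δ then t > 0 and |√t − √15| < |t − 15|/√15 < ϵ.

δ = min(15, √15·ϵ)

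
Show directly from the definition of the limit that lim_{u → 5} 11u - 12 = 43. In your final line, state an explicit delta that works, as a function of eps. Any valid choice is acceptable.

Fix eps > 0. We need delta > 0 so that 0 < |u − 5| < delta implies |(11u - 12) − 43| < eps.
|(11u - 12) − 43| = |11u - 55| = 11|u − 5|.
Thus it suffices that |u − 5| < eps/11.
Take delta = eps/11. If 0 < |u − 5| < delta then |(11u - 12) − 43| = 11|u − 5| < 11·(eps/11) = eps.

delta = eps/11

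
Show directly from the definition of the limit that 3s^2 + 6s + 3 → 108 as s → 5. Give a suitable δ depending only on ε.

δ = min(2, ε/42)

Fix ε > 0. We want δ > 0 such that 0 < |s − 5| < δ implies |(3s^2 + 6s + 3) − 108| < ε.
(3s^2 + 6s + 3) − 108 = 3s^2 + 6s - 105 = (s − 5)(3s + 21).
So |(3s^2 + 6s + 3) − 108| = |s − 5|·|3s + 21|.
Assume first that |s − 5| < 2, so |s| < 7. Then |3s + 21| ≤ 3·7 + 21 = 42.
Hence |(3s^2 + 6s + 3) − 108| ≤ 42|s − 5| < ε provided |s − 5| < ε/42.
Take δ = min(2, ε/42). Then 0 < |s − 5| < δ gives both |s − 5| < 2 and |s − 5| < ε/42, so |(3s^2 + 6s + 3) − 108| < ε.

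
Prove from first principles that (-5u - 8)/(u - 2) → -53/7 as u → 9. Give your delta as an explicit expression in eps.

delta = min(7/2, (49/36)eps)

Fix eps > 0. We want delta > 0 with 0 < |u − 9| < delta ⇒ |(-5u - 8)/(u - 2) + 53/7| < eps.
Combining over a common denominator, (-5u - 8)/(u - 2) + 53/7 = [(-5u - 8)·7 − (-53)·(u - 2)] / [7·(u - 2)] = 18(u − 9) / (7(u - 2)).
So |(-5u - 8)/(u - 2) + 53/7| = 18|u − 9| / (7·|u − 2|).
Restrict delta ≤ 7/2. Then |u − 9| < 7/2 gives |u − 2| = |(u − 9) + 7| ≥ 7 − 7/2 = 7/2.
Hence |(-5u - 8)/(u - 2) + 53/7| < 18|u − 9|/(7·(7/2)) = (36/49)|u − 9|, which is < eps once |u − 9| < (49/36)eps.
Take delta = min(7/2, (49/36)eps). Then 0 < |u − 9| < delta forces both bounds, so |(-5u - 8)/(u - 2) + 53/7| < eps.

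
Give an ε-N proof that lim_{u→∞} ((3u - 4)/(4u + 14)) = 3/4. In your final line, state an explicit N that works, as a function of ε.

N = (29/8)/ε

Let ε > 0. We seek N > 0 such that u > N implies |(3u - 4)/(4u + 14) − (3/4)| < ε.
(3u - 4)/(4u + 14) − (3/4) = (4(3u - 4) − 3(4u + 14)) / (4(4u + 14)) = -58/(4(4u + 14)).
For u > 0 we have 4u + 14 > 4u, so |(3u - 4)/(4u + 14) − (3/4)| = 58/(4(4u + 14)) < 58/(4·4u) = (29/8)/u.
Thus |(3u - 4)/(4u + 14) − (3/4)| < ε whenever u > (29/8)/ε.
Take N = (29/8)/ε. If u > N then |(3u - 4)/(4u + 14) − (3/4)| < (29/8)/u < ε.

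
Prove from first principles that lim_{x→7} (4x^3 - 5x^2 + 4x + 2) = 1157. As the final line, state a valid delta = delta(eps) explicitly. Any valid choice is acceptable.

Let eps > 0. We want delta > 0 such that 0 < |x − 7| < delta implies |(4x^3 - 5x^2 + 4x + 2) − 1157| < eps.
(4x^3 - 5x^2 + 4x + 2) − 1157 = 4x^3 - 5x^2 + 4x - 1155 = (x − 7)(4x^2 + 23x + 165).
So |(4x^3 - 5x^2 + 4x + 2) − 1157| = |x − 7|·|4x^2 + 23x + 165|.
Assume first that |x − 7| < 1, so |x| < 8. Then |4x^2 + 23x + 165| ≤ 4·8^2 + 23·8 + 165 = 605.
Hence |(4x^3 - 5x^2 + 4x + 2) − 1157| ≤ 605|x − 7| < eps provided |x − 7| < eps/605.
Choosing delta = min(1, eps/605) ensures both conditions, hence |(4x^3 - 5x^2 + 4x + 2) − 1157| < eps.

delta = min(1, eps/605)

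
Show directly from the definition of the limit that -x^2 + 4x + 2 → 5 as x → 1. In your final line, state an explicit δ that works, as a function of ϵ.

δ = min(1, ϵ/5)

Let ϵ > 0. We want δ > 0 such that 0 < |x − 1| < δ implies |(-x^2 + 4x + 2) − 5| < ϵ.
(-x^2 + 4x + 2) − 5 = -x^2 + 4x - 3 = (x − 1)(-x + 3).
So |(-x^2 + 4x + 2) − 5| = |x − 1|·|-x + 3|.
Assume first that |x − 1| < 1, so |x| < 2. Then |-x + 3| ≤ 2 + 3 = 5.
Hence |(-x^2 + 4x + 2) − 5| ≤ 5|x − 1| < ϵ provided |x − 1| < ϵ/5.
Choosing δ = min(1, ϵ/5) ensures both conditions, hence |(-x^2 + 4x + 2) − 5| < ϵ.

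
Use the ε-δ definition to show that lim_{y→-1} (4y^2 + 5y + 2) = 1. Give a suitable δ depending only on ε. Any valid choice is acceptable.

δ = min(2, ε/13)

Fix ε > 0. We want δ > 0 such that 0 < |y + 1| < δ implies |(4y^2 + 5y + 2) − 1| < ε.
(4y^2 + 5y + 2) − 1 = 4y^2 + 5y + 1 = (y + 1)(4y + 1).
So |(4y^2 + 5y + 2) − 1| = |y + 1|·|4y + 1|.
Assume first that |y + 1| < 2, so |y| < 3. Then |4y + 1| ≤ 4·3 + 1 = 13.
Hence |(4y^2 + 5y + 2) − 1| ≤ 13|y + 1| < ε provided |y + 1| < ε/13.
Take δ = min(2, ε/13). Then 0 < |y + 1| < δ gives both |y + 1| < 2 and |y + 1| < ε/13, so |(4y^2 + 5y + 2) − 1| < ε.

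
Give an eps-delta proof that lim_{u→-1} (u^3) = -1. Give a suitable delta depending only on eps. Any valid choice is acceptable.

delta = min(2, eps/13)

Let eps > 0 be given. We seek delta > 0 with 0 < |u + 1| < delta ⇒ |u^3 + 1| < eps.
Factor: u^3 + 1 = (u + 1)(u^2 - u + 1), so |u^3 + 1| = |u + 1|·|u^2 - u + 1|.
Restrict delta ≤ 2. Then |u + 1| < 2 gives |u| < 3, so by the triangle inequality |u^2 - u + 1| ≤ 3^2 + 3 + 1 = 13.
Hence |u^3 + 1| ≤ 13|u + 1|, which is < eps once |u + 1| < eps/13.
Take delta = min(2, eps/13). If 0 < |u + 1| < delta then both bounds hold and |u^3 + 1| ≤ 13|u + 1| < 13·(eps/13) = eps.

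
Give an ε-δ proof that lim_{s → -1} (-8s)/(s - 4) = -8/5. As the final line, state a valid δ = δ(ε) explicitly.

δ = min(5/2, (25/64)ε)

Let ε > 0. We want δ > 0 with 0 < |s + 1| < δ ⇒ |(-8s)/(s - 4) + 8/5| < ε.
Combining over a common denominator, (-8s)/(s - 4) + 8/5 = [(-8s)·(-5) − 8·(s - 4)] / [(-5)·(s - 4)] = 32(s + 1) / ((-5)(s - 4)).
So |(-8s)/(s - 4) + 8/5| = 32|s + 1| / (5·|s − 4|).
Require δ ≤ 5/2, so |s − 4| ≥ |-5| − |s + 1| > 5 − 5/2 = 5/2.
Hence |(-8s)/(s - 4) + 8/5| < 32|s + 1|/(5·(5/2)) = (64/25)|s + 1|, which is < ε once |s + 1| < (25/64)ε.
Take δ = min(5/2, (25/64)ε). Then 0 < |s + 1| < δ forces both bounds, so |(-8s)/(s - 4) + 8/5| < ε.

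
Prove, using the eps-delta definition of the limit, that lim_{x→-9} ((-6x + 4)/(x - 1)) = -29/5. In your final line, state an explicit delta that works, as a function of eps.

delta = min(5, 25eps)

Let eps > 0. We want delta > 0 with 0 < |x + 9| < delta ⇒ |(-6x + 4)/(x - 1) + 29/5| < eps.
Combining over a common denominator, (-6x + 4)/(x - 1) + 29/5 = [(-6x + 4)·(-10) − 58·(x - 1)] / [(-10)·(x - 1)] = 2(x + 9) / ((-10)(x - 1)).
So |(-6x + 4)/(x - 1) + 29/5| = 2|x + 9| / (10·|x − 1|).
Restrict delta ≤ 5. Then |x + 9| < 5 gives |x − 1| = |(x + 9) + (-10)| ≥ 10 − 5 = 5.
Hence |(-6x + 4)/(x - 1) + 29/5| < 2|x + 9|/(10·5) = (1/25)|x + 9|, which is < eps once |x + 9| < 25eps.
Take delta = min(5, 25eps). Then 0 < |x + 9| < delta forces both bounds, so |(-6x + 4)/(x - 1) + 29/5| < eps.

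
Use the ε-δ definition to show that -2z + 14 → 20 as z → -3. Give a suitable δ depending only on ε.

Fix ε > 0. We need δ > 0 so that 0 < |z + 3| < δ implies |(-2z + 14) − 20| < ε.
Since (-2z + 14) − 20 = -2(z + 3), we have |(-2z + 14) − 20| = 2|z + 3|.
So 2|z + 3| < ε exactly when |z + 3| < ε/2.
Take δ = ε/2. If 0 < |z + 3| < δ then |(-2z + 14) − 20| = 2|z + 3| < 2·(ε/2) = ε.

δ = ε/2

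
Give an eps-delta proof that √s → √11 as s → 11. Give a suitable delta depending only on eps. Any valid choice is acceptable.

delta = min(11, √11·eps)

Let eps > 0 be given. We want delta > 0 such that 0 < |s − 11| < delta implies |√s − √11| < eps.
Rationalise: √s − √11 = (s − 11)/(√s + √11), so |√s − √11| = |s − 11|/(√s + √11).
Restrict delta ≤ 11 so that |s − 11| < 11 forces s > 0, and then √s + √11 > √11.
Hence |√s − √11| < |s − 11|/√11, which is < eps once |s − 11| < √11·eps.
Take delta = min(11, √11·eps). If 0 < |s − 11| < delta then s > 0 and |√s − √11| < |s − 11|/√11 < eps.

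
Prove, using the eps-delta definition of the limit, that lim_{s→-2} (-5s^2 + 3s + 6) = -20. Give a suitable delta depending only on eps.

Let eps > 0. We want delta > 0 such that 0 < |s + 2| < delta implies |(-5s^2 + 3s + 6) + 20| < eps.
(-5s^2 + 3s + 6) + 20 = -5s^2 + 3s + 26 = (s + 2)(-5s + 13).
So |(-5s^2 + 3s + 6) + 20| = |s + 2|·|-5s + 13|.
Assume first that |s + 2| < 1, so |s| < 3. Then |-5s + 13| ≤ 5·3 + 13 = 28.
Hence |(-5s^2 + 3s + 6) + 20| ≤ 28|s + 2| < eps provided |s + 2| < eps/28.
Choosing delta = min(1, eps/28) ensures both conditions, hence |(-5s^2 + 3s + 6) + 20| < eps.

delta = min(1, eps/28)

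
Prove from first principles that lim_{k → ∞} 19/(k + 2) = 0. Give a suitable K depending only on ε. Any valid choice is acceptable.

Fix ε > 0. For k ≥ 1, |19/(k + 2) − 0| = 19/(k + 2) ≤ 19/k.
We need 19/k < ε, i.e. k > 19/ε.
Take K = 19/ε. If k > K then |19/(k + 2)| ≤ 19/k < ε.

K = 19/ε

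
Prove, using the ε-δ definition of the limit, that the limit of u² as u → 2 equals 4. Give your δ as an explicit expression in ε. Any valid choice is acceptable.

δ = min(1, ε/5)

Let ε > 0. We seek δ > 0 with 0 < |u − 2| < δ ⇒ |u² − 4| < ε.
Factor: u² − 4 = (u − 2)(u + 2), so |u² − 4| = |u − 2|·|u + 2|.
Restrict δ ≤ 1. Then |u − 2| < 1 gives |u| < 3, so by the triangle inequality |u + 2| ≤ 3 + 2 = 5.
Hence |u² − 4| ≤ 5|u − 2|, which is < ε once |u − 2| < ε/5.
Take δ = min(1, ε/5). If 0 < |u − 2| < δ then both bounds hold and |u² − 4| ≤ 5|u − 2| < 5·(ε/5) = ε.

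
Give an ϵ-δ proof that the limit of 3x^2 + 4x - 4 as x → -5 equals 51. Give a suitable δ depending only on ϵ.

Suppose ϵ > 0. We want δ > 0 such that 0 < |x + 5| < δ implies |(3x^2 + 4x - 4) − 51| < ϵ.
(3x^2 + 4x - 4) − 51 = 3x^2 + 4x - 55 = (x + 5)(3x - 11).
So |(3x^2 + 4x - 4) − 51| = |x + 5|·|3x - 11|.
Assume first that |x + 5| < 1, so |x| < 6. Then |3x - 11| ≤ 3·6 + 11 = 29.
Hence |(3x^2 + 4x - 4) − 51| ≤ 29|x + 5| < ϵ provided |x + 5| < ϵ/29.
Take δ = min(1, ϵ/29). Then 0 < |x + 5| < δ gives both |x + 5| < 1 and |x + 5| < ϵ/29, so |(3x^2 + 4x - 4) − 51| < ϵ.

δ = min(1, ϵ/29)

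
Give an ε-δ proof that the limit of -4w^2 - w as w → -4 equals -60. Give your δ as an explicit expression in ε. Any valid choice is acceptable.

Fix ε > 0. We want δ > 0 such that 0 < |w + 4| < δ implies |(-4w^2 - w) + 60| < ε.
(-4w^2 - w) + 60 = -4w^2 - w + 60 = (w + 4)(-4w + 15).
So |(-4w^2 - w) + 60| = |w + 4|·|-4w + 15|.
Require δ ≤ 1. Then |w + 4| < 1 gives |w| < 5, and by the triangle inequality |-4w + 15| ≤ 4·5 + 15 = 35.
Hence |(-4w^2 - w) + 60| ≤ 35|w + 4| < ε provided |w + 4| < ε/35.
Take δ = min(1, ε/35). Then 0 < |w + 4| < δ gives both |w + 4| < 1 and |w + 4| < ε/35, so |(-4w^2 - w) + 60| < ε.

δ = min(1, ε/35)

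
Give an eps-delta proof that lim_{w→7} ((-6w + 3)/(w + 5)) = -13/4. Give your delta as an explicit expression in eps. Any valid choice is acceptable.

Suppose eps > 0. We want delta > 0 with 0 < |w − 7| < delta ⇒ |(-6w + 3)/(w + 5) + 13/4| < eps.
Combining over a common denominator, (-6w + 3)/(w + 5) + 13/4 = [(-6w + 3)·12 − (-39)·(w + 5)] / [12·(w + 5)] = -33(w − 7) / (12(w + 5)).
So |(-6w + 3)/(w + 5) + 13/4| = 33|w − 7| / (12·|w + 5|).
Restrict delta ≤ 6. Then |w − 7| < 6 gives |w + 5| = |(w − 7) + 12| ≥ 12 − 6 = 6.
Hence |(-6w + 3)/(w + 5) + 13/4| < 33|w − 7|/(12·6) = (11/24)|w − 7|, which is < eps once |w − 7| < (24/11)eps.
Take delta = min(6, (24/11)eps). Then 0 < |w − 7| < delta forces both bounds, so |(-6w + 3)/(w + 5) + 13/4| < eps.

delta = min(6, (24/11)eps)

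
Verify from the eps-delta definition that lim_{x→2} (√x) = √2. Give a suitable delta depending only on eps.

Suppose eps > 0. We want delta > 0 such that 0 < |x − 2| < delta implies |√x − √2| < eps.
Rationalise: √x − √2 = (x − 2)/(√x + √2), so |√x − √2| = |x − 2|/(√x + √2).
Restrict delta ≤ 2 so that |x − 2| < 2 forces x > 0, and then √x + √2 > √2.
Hence |√x − √2| < |x − 2|/√2, which is < eps once |x − 2| < √2·eps.
Take delta = min(2, √2·eps). If 0 < |x − 2| < delta then x > 0 and |√x − √2| < |x − 2|/√2 < eps.

delta = min(2, √2·eps)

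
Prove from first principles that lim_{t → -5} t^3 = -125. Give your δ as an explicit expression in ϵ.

Suppose ϵ > 0. We seek δ > 0 with 0 < |t + 5| < δ ⇒ |t^3 + 125| < ϵ.
Factor: t^3 + 125 = (t + 5)(t^2 - 5t + 25), so |t^3 + 125| = |t + 5|·|t^2 - 5t + 25|.
Restrict δ ≤ 1. Then |t + 5| < 1 gives |t| < 6, so by the triangle inequality |t^2 - 5t + 25| ≤ 6^2 + 5·6 + 25 = 91.
Hence |t^3 + 125| ≤ 91|t + 5|, which is < ϵ once |t + 5| < ϵ/91.
Take δ = min(1, ϵ/91). If 0 < |t + 5| < δ then both bounds hold and |t^3 + 125| ≤ 91|t + 5| < 91·(ϵ/91) = ϵ.

δ = min(1, ϵ/91)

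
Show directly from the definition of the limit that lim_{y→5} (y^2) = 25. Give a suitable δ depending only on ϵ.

δ = min(1, ϵ/11)

Let ϵ > 0. We seek δ > 0 with 0 < |y − 5| < δ ⇒ |y^2 − 25| < ϵ.
Factor: y^2 − 25 = (y − 5)(y + 5), so |y^2 − 25| = |y − 5|·|y + 5|.
Impose δ ≤ 1 so that |y| < 6; then |y + 5| ≤ 11.
Hence |y^2 − 25| ≤ 11|y − 5|, which is < ϵ once |y − 5| < ϵ/11.
Take δ = min(1, ϵ/11). If 0 < |y − 5| < δ then both bounds hold and |y^2 − 25| ≤ 11|y − 5| < 11·(ϵ/11) = ϵ.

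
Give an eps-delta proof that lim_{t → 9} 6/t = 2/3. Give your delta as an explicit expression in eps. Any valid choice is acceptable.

delta = min(9/2, (27/4)eps)

Fix eps > 0. We seek delta > 0 such that 0 < |t − 9| < delta implies |6/t − (2/3)| < eps.
|6/t − (2/3)| = 6·|9 − t|/(9·|t|) = 6|t − 9|/(9|t|).
Restrict delta ≤ 9/2. Then |t − 9| < 9/2 gives |t| > 9/2, so 9|t| > 81/2.
Then |6/t − (2/3)| < 6|t − 9|/(81/2), which is < eps when |t − 9| < (27/4)eps.
Take delta = min(9/2, (27/4)eps). Then 0 < |t − 9| < delta gives both |t − 9| < 9/2 and |t − 9| < (27/4)eps, so |6/t − (2/3)| < eps.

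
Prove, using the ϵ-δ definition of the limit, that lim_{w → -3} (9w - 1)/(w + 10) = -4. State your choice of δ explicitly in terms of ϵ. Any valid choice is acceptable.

δ = min(7/2, (7/26)ϵ)

Let ϵ > 0. We want δ > 0 with 0 < |w + 3| < δ ⇒ |(9w - 1)/(w + 10) + 4| < ϵ.
Combining over a common denominator, (9w - 1)/(w + 10) + 4 = [(9w - 1)·7 − (-28)·(w + 10)] / [7·(w + 10)] = 91(w + 3) / (7(w + 10)).
So |(9w - 1)/(w + 10) + 4| = 91|w + 3| / (7·|w + 10|).
Require δ ≤ 7/2, so |w + 10| ≥ |7| − |w + 3| > 7 − 7/2 = 7/2.
Hence |(9w - 1)/(w + 10) + 4| < 91|w + 3|/(7·(7/2)) = (26/7)|w + 3|, which is < ϵ once |w + 3| < (7/26)ϵ.
Take δ = min(7/2, (7/26)ϵ). Then 0 < |w + 3| < δ forces both bounds, so |(9w - 1)/(w + 10) + 4| < ϵ.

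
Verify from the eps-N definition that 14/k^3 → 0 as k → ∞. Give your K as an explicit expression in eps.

Fix eps > 0. For k ≥ 1, |14/k^3 − 0| = 14/k^3.
14/k^3 < eps ⇔ k^3 > 14/eps ⇔ k > (14/eps)^{1/3}.
Take K = (14/eps)^{1/3}. Then k > K implies 14/k^3 < eps.

K = (14/eps)^{1/3}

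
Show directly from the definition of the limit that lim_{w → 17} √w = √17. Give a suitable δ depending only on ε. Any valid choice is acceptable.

Suppose ε > 0. We want δ > 0 such that 0 < |w − 17| < δ implies |√w − √17| < ε.
Rationalise: √w − √17 = (w − 17)/(√w + √17), so |√w − √17| = |w − 17|/(√w + √17).
Restrict δ ≤ 17 so that |w − 17| < 17 forces w > 0, and then √w + √17 > √17.
Hence |√w − √17| < |w − 17|/√17, which is < ε once |w − 17| < √17·ε.
Take δ = min(17, √17·ε). If 0 < |w − 17| < δ then w > 0 and |√w − √17| < |w − 17|/√17 < ε.

δ = min(17, √17·ε)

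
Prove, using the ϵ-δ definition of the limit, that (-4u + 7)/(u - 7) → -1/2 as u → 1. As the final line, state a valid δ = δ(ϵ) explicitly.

δ = min(3, (6/7)ϵ)

Let ϵ > 0 be given. We want δ > 0 with 0 < |u − 1| < δ ⇒ |(-4u + 7)/(u - 7) + 1/2| < ϵ.
Combining over a common denominator, (-4u + 7)/(u - 7) + 1/2 = [(-4u + 7)·(-6) − 3·(u - 7)] / [(-6)·(u - 7)] = 21(u − 1) / ((-6)(u - 7)).
So |(-4u + 7)/(u - 7) + 1/2| = 21|u − 1| / (6·|u − 7|).
Require δ ≤ 3, so |u − 7| ≥ |-6| − |u − 1| > 6 − 3 = 3.
Hence |(-4u + 7)/(u - 7) + 1/2| < 21|u − 1|/(6·3) = (7/6)|u − 1|, which is < ϵ once |u − 1| < (6/7)ϵ.
Take δ = min(3, (6/7)ϵ). Then 0 < |u − 1| < δ forces both bounds, so |(-4u + 7)/(u - 7) + 1/2| < ϵ.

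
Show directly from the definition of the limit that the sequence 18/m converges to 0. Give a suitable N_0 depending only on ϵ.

N_0 = 18/ϵ

Suppose ϵ > 0. For m ≥ 1, |18/m − 0| = 18/(m) ≤ 18/m.
We need 18/m < ϵ, i.e. m > 18/ϵ.
Take N_0 = 18/ϵ. If m > N_0 then |18/m| ≤ 18/m < ϵ.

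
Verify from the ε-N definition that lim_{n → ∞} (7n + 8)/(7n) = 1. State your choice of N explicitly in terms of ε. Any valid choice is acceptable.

N = (8/7)/ε

Fix ε > 0. For n ≥ 1, |(7n + 8)/(7n) − 1| = |56|/(7(7n)) = 56/(7(7n)).
Since 7n ≥ 7n for n ≥ 1, this is ≤ 56/(7·7n) = (8/7)/n.
So |(7n + 8)/(7n) − 1| < ε whenever n > (8/7)/ε.
Take N = (8/7)/ε. If n > N then |(7n + 8)/(7n) − 1| ≤ (8/7)/n < ε.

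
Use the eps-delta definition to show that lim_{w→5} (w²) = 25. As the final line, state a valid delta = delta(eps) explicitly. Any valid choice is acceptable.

Let eps > 0 be given. We seek delta > 0 with 0 < |w − 5| < delta ⇒ |w² − 25| < eps.
Factor: w² − 25 = (w − 5)(w + 5), so |w² − 25| = |w − 5|·|w + 5|.
Impose delta ≤ 1 so that |w| < 6; then |w + 5| ≤ 11.
Hence |w² − 25| ≤ 11|w − 5|, which is < eps once |w − 5| < eps/11.
Take delta = min(1, eps/11). If 0 < |w − 5| < delta then both bounds hold and |w² − 25| ≤ 11|w − 5| < 11·(eps/11) = eps.

delta = min(1, eps/11)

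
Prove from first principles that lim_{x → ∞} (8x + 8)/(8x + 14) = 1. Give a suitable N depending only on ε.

N = (3/4)/ε

Let ε > 0 be given. We seek N > 0 such that x > N implies |(8x + 8)/(8x + 14) − 1| < ε.
(8x + 8)/(8x + 14) − 1 = (8(8x + 8) − 8(8x + 14)) / (8(8x + 14)) = -48/(8(8x + 14)).
For x > 0 we have 8x + 14 > 8x, so |(8x + 8)/(8x + 14) − 1| = 48/(8(8x + 14)) < 48/(8·8x) = (3/4)/x.
Thus |(8x + 8)/(8x + 14) − 1| < ε whenever x > (3/4)/ε.
Take N = (3/4)/ε. If x > N then |(8x + 8)/(8x + 14) − 1| < (3/4)/x < ε.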